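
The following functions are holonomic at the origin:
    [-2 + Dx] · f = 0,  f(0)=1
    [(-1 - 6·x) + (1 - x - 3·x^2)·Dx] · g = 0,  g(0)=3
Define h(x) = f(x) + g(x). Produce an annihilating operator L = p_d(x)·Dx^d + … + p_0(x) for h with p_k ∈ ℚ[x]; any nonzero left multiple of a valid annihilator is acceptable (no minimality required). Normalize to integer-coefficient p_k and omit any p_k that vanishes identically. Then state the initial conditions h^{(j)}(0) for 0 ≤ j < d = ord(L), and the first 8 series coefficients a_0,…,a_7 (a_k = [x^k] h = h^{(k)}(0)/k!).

f: a_k = 1, 2, 2, 4/3, 2/3, 4/15, 4/45, 8/315, …
g: a_k = 3, 3, 12, 21, 57, 120, 291, 651, …
Sum ⇒ L₀ = lclm(L_f,L_g) in ℚ(x)⟨Dx⟩.
L = (12 + 16·x + 144·x^2 + 72·x^3) + (-4 - 26·x - 74·x^2 + 24·x^3 + 36·x^4)·Dx + (-1 + 9·x + x^2 - 30·x^3 - 18·x^4)·Dx^2  (order 2).
h: a_k = 4, 5, 14, 67/3, 173/3, 1804/15, 13099/45, 205073/315, …
ICs: h(0) = 4, h′(0) = 5.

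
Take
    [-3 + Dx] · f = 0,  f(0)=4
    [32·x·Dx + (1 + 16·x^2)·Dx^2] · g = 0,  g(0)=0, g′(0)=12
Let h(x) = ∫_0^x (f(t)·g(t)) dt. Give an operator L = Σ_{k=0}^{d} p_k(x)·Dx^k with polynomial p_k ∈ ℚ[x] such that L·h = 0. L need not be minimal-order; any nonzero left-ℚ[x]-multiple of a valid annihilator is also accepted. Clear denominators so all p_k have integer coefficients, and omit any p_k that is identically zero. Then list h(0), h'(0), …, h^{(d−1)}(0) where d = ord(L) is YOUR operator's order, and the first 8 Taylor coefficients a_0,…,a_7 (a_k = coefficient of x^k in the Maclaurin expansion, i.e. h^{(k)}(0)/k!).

L = (9 - 96·x + 144·x^2)·Dx + (-6 + 32·x - 96·x^2)·Dx^2 + (1 + 16·x^2)·Dx^3  (order 3).
h: a_k = 0, 0, 24, 48, -10, -552/5, 1223/5, 6318/7, …
ICs: h(0) = 0, h′(0) = 0, h′′(0) = 48.

f: a_k = 4, 12, 18, 18, 27/2, 81/10, 81/20, 243/140, …
g: a_k = 0, 12, 0, -64, 0, 3072/5, 0, -49152/7, …
f·g: L₀ = L_f ⊗_s L_g, ord ≤ 1·2.
Integrate: L := L₀·Dx.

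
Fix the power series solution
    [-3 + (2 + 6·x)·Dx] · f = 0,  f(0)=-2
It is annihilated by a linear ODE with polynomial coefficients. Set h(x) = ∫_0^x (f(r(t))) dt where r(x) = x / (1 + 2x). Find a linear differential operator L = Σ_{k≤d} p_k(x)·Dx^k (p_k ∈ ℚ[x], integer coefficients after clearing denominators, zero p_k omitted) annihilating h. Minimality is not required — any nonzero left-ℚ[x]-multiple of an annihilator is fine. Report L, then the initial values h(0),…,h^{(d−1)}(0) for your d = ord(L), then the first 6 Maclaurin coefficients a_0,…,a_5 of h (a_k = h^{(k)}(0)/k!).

f: a_k = -2, -3, 9/4, -27/8, 405/64, -1701/128, …
h₀=f(r): pull back L_f along r ⇒ L₀.
h=∫₀ˣh₀: take L = L₀·Dx.
L = -3·Dx + (2 + 14·x + 20·x^2)·Dx^2  (order 2).
h: a_k = 0, -2, -3/2, 11/4, -195/32, 993/64, …
ICs: h(0) = 0, h′(0) = -2.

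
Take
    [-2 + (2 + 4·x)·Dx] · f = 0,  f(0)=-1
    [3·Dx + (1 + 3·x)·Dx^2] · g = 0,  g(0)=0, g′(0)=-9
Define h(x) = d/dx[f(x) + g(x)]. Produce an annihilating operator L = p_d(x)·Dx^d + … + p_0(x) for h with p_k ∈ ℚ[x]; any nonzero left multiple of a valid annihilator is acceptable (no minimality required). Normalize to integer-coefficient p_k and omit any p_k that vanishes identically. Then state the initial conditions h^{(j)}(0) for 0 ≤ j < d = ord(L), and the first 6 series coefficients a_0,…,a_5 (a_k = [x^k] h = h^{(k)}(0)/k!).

f: a_k = -1, -1, 1/2, -1/2, 5/8, -7/8, …
g: a_k = 0, -9, 27/2, -27, 243/4, -729/5, …
L₀ := lclm(L_f,L_g); ord L₀ ≤ 1+2.
h=h₀': d/dx-closure on L₀ ⇒ L.
L = (9 + 9·x) + (15 + 54·x + 45·x^2)·Dx + (2 + 13·x + 27·x^2 + 18·x^3)·Dx^2  (order 2).
h: a_k = -10, 28, -165/2, 491/2, -5867/8, 17559/8, …
ICs: h(0) = -10, h′(0) = 28.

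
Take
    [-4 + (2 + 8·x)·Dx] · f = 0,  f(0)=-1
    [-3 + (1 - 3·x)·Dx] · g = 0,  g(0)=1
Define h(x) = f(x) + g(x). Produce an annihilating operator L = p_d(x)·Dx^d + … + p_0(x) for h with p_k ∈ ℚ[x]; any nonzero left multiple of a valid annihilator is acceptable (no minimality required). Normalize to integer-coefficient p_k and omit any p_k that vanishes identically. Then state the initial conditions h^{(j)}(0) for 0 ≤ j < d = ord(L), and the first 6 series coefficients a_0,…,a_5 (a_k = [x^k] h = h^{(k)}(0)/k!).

f: a_k = -1, -2, 2, -4, 10, -28, …
g: a_k = 1, 3, 9, 27, 81, 243, …
h₀=f+g: left-lcm gives L₀, ord ≤ 2.
L = (48 + 108·x) + (-22 - 120·x - 324·x^2)·Dx + (1 + 19·x + 6·x^2 - 216·x^3)·Dx^2  (order 2).
h: a_k = 0, 1, 11, 23, 91, 215, …
ICs: h(0) = 0, h′(0) = 1.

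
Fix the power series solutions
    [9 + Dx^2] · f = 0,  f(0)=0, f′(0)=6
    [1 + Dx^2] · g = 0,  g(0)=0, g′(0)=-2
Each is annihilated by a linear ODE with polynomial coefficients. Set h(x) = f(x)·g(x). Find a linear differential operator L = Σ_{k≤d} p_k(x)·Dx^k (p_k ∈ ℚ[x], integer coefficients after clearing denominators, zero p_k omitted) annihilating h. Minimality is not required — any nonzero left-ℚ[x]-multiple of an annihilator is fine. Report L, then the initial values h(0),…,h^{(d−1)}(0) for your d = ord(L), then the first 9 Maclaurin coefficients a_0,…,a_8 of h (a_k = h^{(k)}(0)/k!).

L = 64 + 20·Dx^2 + Dx^4  (order 4).
h: a_k = 0, 0, -12, 0, 20, 0, -56/5, 0, 68/21, …
ICs: h(0) = 0, h′(0) = 0, h′′(0) = -24, h′′′(0) = 0.

f: a_k = 0, 6, 0, -9, 0, 81/20, 0, -243/280, 0, …
g: a_k = 0, -2, 0, 1/3, 0, -1/60, 0, 1/2520, 0, …
f·g: L₀ = L_f ⊗_s L_g, ord ≤ 2·2.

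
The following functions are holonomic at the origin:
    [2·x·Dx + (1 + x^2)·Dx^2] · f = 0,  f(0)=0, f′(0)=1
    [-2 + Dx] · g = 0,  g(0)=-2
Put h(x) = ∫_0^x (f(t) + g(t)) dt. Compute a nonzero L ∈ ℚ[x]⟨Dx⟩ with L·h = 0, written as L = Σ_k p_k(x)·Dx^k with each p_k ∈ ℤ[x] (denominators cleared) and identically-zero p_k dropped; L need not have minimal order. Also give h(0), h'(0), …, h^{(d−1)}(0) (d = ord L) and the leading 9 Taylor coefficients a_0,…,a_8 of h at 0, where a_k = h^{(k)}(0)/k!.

f: a_k = 0, 1, 0, -1/3, 0, 1/5, 0, -1/7, 0, …
g: a_k = -2, -4, -4, -8/3, -4/3, -8/15, -8/45, -16/315, -4/315, …
f+g: L₀ = lclm(L_f,L_g), ord ≤ 2+1.
Integrate: L := L₀·Dx.
L = (2 - 4·x - 6·x^2 - 4·x^3)·Dx^2 + (-3 - x^2 - 2·x^4)·Dx^3 + (1 + x + 2·x^2 + x^3 + x^4)·Dx^4  (order 4).
h: a_k = 0, -2, -3/2, -4/3, -3/4, -4/15, -1/18, -8/315, -61/2520, …
ICs: h(0) = 0, h′(0) = -2, h′′(0) = -3, h′′′(0) = -8.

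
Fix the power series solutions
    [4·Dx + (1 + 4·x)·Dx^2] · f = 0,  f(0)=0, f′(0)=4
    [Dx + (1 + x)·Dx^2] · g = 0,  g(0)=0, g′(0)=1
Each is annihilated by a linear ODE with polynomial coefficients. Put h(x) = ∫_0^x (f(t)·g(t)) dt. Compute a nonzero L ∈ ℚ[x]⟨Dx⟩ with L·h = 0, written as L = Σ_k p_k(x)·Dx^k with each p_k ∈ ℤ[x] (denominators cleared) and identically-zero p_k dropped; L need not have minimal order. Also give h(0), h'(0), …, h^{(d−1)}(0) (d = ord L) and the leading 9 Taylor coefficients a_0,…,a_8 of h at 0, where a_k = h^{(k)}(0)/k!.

L = (136 + 320·x + 256·x^2)·Dx^2 + (290 + 1464·x + 2400·x^2 + 1280·x^3)·Dx^3 + (92 + 740·x + 1992·x^2 + 2240·x^3 + 896·x^4)·Dx^4 + (5 + 58·x + 245·x^2 + 464·x^3 + 400·x^4 + 128·x^5)·Dx^5  (order 5).
h: a_k = 0, 0, 0, 4/3, -5/2, 16/3, -235/18, 1586/45, -407/4, …
ICs: h(0) = 0, h′(0) = 0, h′′(0) = 0, h′′′(0) = 8, h′′′′(0) = -60.

f: a_k = 0, 4, -8, 64/3, -64, 1024/5, -2048/3, 16384/7, -8192, …
g: a_k = 0, 1, -1/2, 1/3, -1/4, 1/5, -1/6, 1/7, -1/8, …
h₀=f·g: eliminate ⇒ L₀, order ≤ 2·2.
h=∫₀ˣh₀: take L = L₀·Dx.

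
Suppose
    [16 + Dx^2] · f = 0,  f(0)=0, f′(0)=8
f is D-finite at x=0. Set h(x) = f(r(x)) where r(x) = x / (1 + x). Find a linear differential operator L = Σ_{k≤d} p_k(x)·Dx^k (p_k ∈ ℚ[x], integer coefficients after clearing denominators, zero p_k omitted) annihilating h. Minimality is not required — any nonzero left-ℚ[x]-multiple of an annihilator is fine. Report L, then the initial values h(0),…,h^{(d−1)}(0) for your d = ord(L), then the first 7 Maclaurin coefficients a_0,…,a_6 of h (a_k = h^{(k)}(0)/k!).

f: a_k = 0, 8, 0, -64/3, 0, 256/15, 0, …
f∘r: x↦r, Dx↦Dx/r' in L_f ⇒ L₀.
L = 16 + (2 + 6·x + 6·x^2 + 2·x^3)·Dx + (1 + 4·x + 6·x^2 + 4·x^3 + x^4)·Dx^2  (order 2).
h: a_k = 0, 8, -8, -40/3, 56, -1544/15, 120, …
ICs: h(0) = 0, h′(0) = 8.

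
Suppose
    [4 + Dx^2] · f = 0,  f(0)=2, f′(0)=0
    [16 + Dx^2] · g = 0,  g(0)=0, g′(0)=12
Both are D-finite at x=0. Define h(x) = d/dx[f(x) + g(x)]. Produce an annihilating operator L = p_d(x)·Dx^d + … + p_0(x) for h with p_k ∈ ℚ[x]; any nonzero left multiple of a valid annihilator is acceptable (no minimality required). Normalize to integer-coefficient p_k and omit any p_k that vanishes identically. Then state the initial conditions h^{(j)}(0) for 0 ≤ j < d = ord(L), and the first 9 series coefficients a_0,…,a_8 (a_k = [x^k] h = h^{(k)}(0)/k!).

L = 64 + 20·Dx^2 + Dx^4  (order 4).
h: a_k = 12, -8, -96, 16/3, 128, -16/15, -1024/15, 32/315, 2048/105, …
ICs: h(0) = 12, h′(0) = -8, h′′(0) = -192, h′′′(0) = 32.

f: a_k = 2, 0, -4, 0, 4/3, 0, -8/45, 0, 4/315, …
g: a_k = 0, 12, 0, -32, 0, 128/5, 0, -1024/105, 0, …
h₀=f+g: left-lcm gives L₀, ord ≤ 4.
Derive L from L₀ (diff closure).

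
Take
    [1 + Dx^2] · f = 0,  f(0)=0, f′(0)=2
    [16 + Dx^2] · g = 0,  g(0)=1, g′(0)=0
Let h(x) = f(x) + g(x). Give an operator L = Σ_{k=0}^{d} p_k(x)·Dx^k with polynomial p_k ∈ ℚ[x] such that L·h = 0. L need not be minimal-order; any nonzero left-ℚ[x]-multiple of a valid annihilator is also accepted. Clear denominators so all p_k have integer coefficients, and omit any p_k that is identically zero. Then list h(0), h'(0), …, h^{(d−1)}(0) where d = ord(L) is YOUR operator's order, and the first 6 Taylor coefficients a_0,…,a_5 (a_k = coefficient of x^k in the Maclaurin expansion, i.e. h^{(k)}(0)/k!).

L = 16 + 17·Dx^2 + Dx^4  (order 4).
h: a_k = 1, 2, -8, -1/3, 32/3, 1/60, …
ICs: h(0) = 1, h′(0) = 2, h′′(0) = -16, h′′′(0) = -2.

f: a_k = 0, 2, 0, -1/3, 0, 1/60, …
g: a_k = 1, 0, -8, 0, 32/3, 0, …
Sum ⇒ L₀ = lclm(L_f,L_g) in ℚ(x)⟨Dx⟩.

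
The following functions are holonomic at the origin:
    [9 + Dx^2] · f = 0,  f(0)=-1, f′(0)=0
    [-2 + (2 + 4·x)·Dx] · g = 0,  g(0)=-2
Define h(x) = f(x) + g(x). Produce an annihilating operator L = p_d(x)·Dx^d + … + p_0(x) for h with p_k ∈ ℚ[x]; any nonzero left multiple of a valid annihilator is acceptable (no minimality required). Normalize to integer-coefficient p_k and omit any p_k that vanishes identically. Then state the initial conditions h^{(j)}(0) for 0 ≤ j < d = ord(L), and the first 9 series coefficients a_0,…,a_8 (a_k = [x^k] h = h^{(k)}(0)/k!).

L = (-54 - 162·x - 162·x^2) + (36 + 234·x + 486·x^2 + 324·x^3)·Dx + (-6 - 18·x - 18·x^2)·Dx^2 + (4 + 26·x + 54·x^2 + 36·x^3)·Dx^3  (order 3).
h: a_k = -3, -2, 11/2, -1, -17/8, -7/4, 291/80, -33/8, 29301/4480, …
ICs: h(0) = -3, h′(0) = -2, h′′(0) = 11.

f: a_k = -1, 0, 9/2, 0, -27/8, 0, 81/80, 0, -729/4480, …
g: a_k = -2, -2, 1, -1, 5/4, -7/4, 21/8, -33/8, 429/64, …
Sum ⇒ L₀ = lclm(L_f,L_g) in ℚ(x)⟨Dx⟩.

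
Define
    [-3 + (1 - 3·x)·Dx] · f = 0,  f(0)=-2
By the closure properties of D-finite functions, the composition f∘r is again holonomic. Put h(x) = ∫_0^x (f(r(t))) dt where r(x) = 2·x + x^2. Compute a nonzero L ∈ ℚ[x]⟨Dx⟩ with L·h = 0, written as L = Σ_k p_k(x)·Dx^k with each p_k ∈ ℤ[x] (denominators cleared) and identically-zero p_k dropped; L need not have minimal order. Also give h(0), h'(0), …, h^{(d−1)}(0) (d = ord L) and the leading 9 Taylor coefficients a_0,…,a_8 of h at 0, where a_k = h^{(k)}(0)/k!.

L = (6 + 6·x)·Dx + (-1 + 6·x + 3·x^2)·Dx^2  (order 2).
h: a_k = 0, -2, -6, -26, -126, -3258/5, -3510, -136134/7, -109998, …
ICs: h(0) = 0, h′(0) = -2.

f: a_k = -2, -6, -18, -54, -162, -486, -1458, -4374, -13122, …
Substitute x→r, Dx→(1/r')Dx; clear ⇒ L₀.
Integrate: L := L₀·Dx.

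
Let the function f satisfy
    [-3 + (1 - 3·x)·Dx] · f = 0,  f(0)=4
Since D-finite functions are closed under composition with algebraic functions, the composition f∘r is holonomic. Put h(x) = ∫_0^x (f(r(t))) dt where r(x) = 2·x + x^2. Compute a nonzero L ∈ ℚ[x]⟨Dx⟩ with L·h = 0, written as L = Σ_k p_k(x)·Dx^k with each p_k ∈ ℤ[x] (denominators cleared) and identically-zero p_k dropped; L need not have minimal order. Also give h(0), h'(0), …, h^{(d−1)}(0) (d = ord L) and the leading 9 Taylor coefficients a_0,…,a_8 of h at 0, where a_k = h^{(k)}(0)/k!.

L = (6 + 6·x)·Dx + (-1 + 6·x + 3·x^2)·Dx^2  (order 2).
h: a_k = 0, 4, 12, 52, 252, 6516/5, 7020, 272268/7, 219996, …
ICs: h(0) = 0, h′(0) = 4.

f: a_k = 4, 12, 36, 108, 324, 972, 2916, 8748, 26244, …
f∘r: x↦r, Dx↦Dx/r' in L_f ⇒ L₀.
h=∫₀ˣh₀: take L = L₀·Dx.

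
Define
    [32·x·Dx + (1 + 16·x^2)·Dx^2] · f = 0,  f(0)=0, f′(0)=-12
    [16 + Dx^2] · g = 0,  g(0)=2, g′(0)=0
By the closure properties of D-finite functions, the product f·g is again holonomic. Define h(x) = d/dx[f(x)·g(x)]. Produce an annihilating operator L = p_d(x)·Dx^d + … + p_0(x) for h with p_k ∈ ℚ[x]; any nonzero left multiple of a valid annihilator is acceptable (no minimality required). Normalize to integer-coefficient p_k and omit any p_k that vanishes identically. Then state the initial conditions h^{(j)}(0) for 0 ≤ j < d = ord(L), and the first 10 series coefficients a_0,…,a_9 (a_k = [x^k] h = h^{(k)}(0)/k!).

f: a_k = 0, -12, 0, 64, 0, -3072/5, 0, 49152/7, 0, -262144/3, …
g: a_k = 2, 0, -16, 0, 64/3, 0, -512/45, 0, 1024/315, 0, …
L₀ := L_f ⊗_s L_g (sym. prod.), ord ≤ 4.
Differentiate: ansatz ord ≤ ord L₀ ⇒ L.
L = (14080 + 602112·x^2 + 15106048·x^4 + 50331648·x^6 + 100663296·x^8 + 268435456·x^10 + 2147483648·x^12) + (8704·x + 581632·x^3 + 9175040·x^5 + 41943040·x^7 + 167772160·x^9 + 536870912·x^11)·Dx + (960 + 43520·x^2 + 1093632·x^4 + 4849664·x^6 + 16777216·x^8 + 67108864·x^10 + 268435456·x^12)·Dx^2 + (544·x + 36352·x^3 + 573440·x^5 + 2621440·x^7 + 10485760·x^9 + 33554432·x^11)·Dx^3 + (5 + 368·x^2 + 9344·x^4 + 106496·x^6 + 655360·x^8 + 3145728·x^10 + 8388608·x^12)·Dx^4  (order 4).
h: a_k = -24, 0, 960, 0, -12544, 0, 2664448/15, 0, -94810112/35, 0, …
ICs: h(0) = -24, h′(0) = 0, h′′(0) = 1920, h′′′(0) = 0.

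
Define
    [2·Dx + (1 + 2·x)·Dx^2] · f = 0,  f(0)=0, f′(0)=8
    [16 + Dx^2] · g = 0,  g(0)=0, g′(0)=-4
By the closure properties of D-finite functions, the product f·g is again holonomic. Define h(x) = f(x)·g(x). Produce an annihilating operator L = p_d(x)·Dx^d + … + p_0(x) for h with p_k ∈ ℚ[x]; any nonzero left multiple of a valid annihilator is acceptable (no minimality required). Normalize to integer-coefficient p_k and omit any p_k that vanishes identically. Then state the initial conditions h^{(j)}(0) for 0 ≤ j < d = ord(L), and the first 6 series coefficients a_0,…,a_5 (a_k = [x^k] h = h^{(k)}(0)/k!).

L = (2688 + 27648·x + 93184·x^2 + 131072·x^3 + 65536·x^4) + (896 + 5888·x + 12288·x^2 + 8192·x^3)·Dx + (408 + 3712·x + 11904·x^2 + 16384·x^3 + 8192·x^4)·Dx^2 + (56 + 368·x + 768·x^2 + 512·x^3)·Dx^3 + (15 + 124·x + 380·x^2 + 512·x^3 + 256·x^4)·Dx^4  (order 4).
h: a_k = 0, 0, -32, 32, 128/3, -64/3, …
ICs: h(0) = 0, h′(0) = 0, h′′(0) = -64, h′′′(0) = 192.

f: a_k = 0, 8, -8, 32/3, -16, 128/5, …
g: a_k = 0, -4, 0, 32/3, 0, -128/15, …
Sym-product of L_f,L_g gives L₀ (≤ ord 4).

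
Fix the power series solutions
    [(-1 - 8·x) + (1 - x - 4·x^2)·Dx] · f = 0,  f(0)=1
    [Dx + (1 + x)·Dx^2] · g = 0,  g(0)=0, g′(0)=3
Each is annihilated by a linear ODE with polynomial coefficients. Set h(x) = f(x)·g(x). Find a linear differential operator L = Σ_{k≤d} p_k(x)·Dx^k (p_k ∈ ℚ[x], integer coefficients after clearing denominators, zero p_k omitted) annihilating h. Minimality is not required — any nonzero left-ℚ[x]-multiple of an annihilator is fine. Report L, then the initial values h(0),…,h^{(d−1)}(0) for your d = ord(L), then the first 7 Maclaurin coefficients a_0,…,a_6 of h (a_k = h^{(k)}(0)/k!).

L = (9 + 16·x) + (1 + 19·x + 20·x^2)·Dx + (-1 + 5·x^2 + 4·x^3)·Dx^2  (order 2).
h: a_k = 0, 3, 3/2, 29/2, 79/4, 1567/20, 3137/20, …
ICs: h(0) = 0, h′(0) = 3.

f: a_k = 1, 1, 5, 9, 29, 65, 181, …
g: a_k = 0, 3, -3/2, 1, -3/4, 3/5, -1/2, …
f·g: L₀ = L_f ⊗_s L_g, ord ≤ 1·2.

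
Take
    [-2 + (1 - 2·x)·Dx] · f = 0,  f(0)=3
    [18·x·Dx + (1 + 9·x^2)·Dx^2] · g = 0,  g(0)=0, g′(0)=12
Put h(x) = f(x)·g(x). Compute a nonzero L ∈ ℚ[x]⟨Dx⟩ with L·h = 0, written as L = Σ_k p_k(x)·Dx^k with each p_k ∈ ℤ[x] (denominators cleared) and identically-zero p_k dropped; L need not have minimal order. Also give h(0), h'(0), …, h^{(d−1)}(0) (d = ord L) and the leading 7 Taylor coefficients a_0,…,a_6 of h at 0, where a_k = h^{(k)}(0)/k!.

L = 36·x + (4 - 18·x + 72·x^2)·Dx + (-1 + 2·x - 9·x^2 + 18·x^3)·Dx^2  (order 2).
h: a_k = 0, 36, 72, 36, 72, 3636/5, 7272/5, …
ICs: h(0) = 0, h′(0) = 36.

f: a_k = 3, 6, 12, 24, 48, 96, 192, …
g: a_k = 0, 12, 0, -36, 0, 972/5, 0, …
f·g: L₀ = L_f ⊗_s L_g, ord ≤ 1·2.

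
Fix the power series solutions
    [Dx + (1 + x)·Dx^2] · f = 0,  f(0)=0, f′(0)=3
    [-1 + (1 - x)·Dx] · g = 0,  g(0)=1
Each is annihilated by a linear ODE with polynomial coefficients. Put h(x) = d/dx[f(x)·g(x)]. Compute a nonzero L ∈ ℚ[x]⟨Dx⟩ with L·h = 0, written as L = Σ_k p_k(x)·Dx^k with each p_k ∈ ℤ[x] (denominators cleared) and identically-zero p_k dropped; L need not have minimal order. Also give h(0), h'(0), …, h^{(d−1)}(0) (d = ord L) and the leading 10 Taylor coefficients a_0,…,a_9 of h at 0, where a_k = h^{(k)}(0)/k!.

L = 4 + (1 + 5·x)·Dx + (-1 + x^2)·Dx^2  (order 2).
h: a_k = 3, 3, 15/2, 7, 47/4, 111/10, 319/20, 533/35, 5637/280, 1627/84, …
ICs: h(0) = 3, h′(0) = 3.

f: a_k = 0, 3, -3/2, 1, -3/4, 3/5, -1/2, 3/7, -3/8, 1/3, …
g: a_k = 1, 1, 1, 1, 1, 1, 1, 1, 1, 1, …
Sym-product of L_f,L_g gives L₀ (≤ ord 2).
h₀' ⇒ L via d/dx closure of L₀.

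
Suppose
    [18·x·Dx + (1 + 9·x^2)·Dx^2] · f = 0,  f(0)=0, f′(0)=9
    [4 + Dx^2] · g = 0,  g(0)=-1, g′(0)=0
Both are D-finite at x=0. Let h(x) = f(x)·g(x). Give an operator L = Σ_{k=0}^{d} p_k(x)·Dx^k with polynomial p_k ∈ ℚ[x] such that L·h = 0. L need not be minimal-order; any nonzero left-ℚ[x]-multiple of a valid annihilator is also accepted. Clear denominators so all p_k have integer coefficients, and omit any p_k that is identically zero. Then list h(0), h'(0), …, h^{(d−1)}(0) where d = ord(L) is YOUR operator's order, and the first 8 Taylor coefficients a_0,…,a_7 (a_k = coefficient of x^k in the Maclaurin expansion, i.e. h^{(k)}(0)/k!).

f: a_k = 0, 9, 0, -27, 0, 729/5, 0, -6561/7, …
g: a_k = -1, 0, 2, 0, -2/3, 0, 4/45, 0, …
f·g: L₀ = L_f ⊗_s L_g, ord ≤ 2·2.
L = (2080 + 50256·x^2 + 89424·x^4 + 186624·x^6 + 419904·x^8) + (3168·x + 38880·x^3 + 139968·x^5 + 419904·x^7)·Dx + (572 + 13788·x^2 + 33048·x^4 + 93312·x^6 + 209952·x^8)·Dx^2 + (792·x + 9720·x^3 + 34992·x^5 + 104976·x^7)·Dx^3 + (13 + 306·x^2 + 2673·x^4 + 11664·x^6 + 26244·x^8)·Dx^4  (order 4).
h: a_k = 0, -9, 0, 45, 0, -1029/5, 0, 43669/35, …
ICs: h(0) = 0, h′(0) = -9, h′′(0) = 0, h′′′(0) = 270.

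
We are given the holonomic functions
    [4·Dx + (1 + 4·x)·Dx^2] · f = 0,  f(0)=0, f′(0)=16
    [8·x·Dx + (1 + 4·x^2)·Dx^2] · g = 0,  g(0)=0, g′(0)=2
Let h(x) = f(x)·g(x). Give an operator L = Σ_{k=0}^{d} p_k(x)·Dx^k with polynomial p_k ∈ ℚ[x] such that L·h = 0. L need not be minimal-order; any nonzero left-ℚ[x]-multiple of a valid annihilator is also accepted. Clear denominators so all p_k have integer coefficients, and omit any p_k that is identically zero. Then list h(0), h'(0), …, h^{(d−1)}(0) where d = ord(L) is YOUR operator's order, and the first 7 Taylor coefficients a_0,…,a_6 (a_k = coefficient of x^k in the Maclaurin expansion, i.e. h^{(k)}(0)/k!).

f: a_k = 0, 16, -32, 256/3, -256, 4096/5, -8192/3, …
g: a_k = 0, 2, 0, -8/3, 0, 32/5, 0, …
L₀ := L_f ⊗_s L_g (sym. prod.), ord ≤ 4.
L = (96 + 640·x + 1408·x^2 + 7680·x^3 + 15360·x^4 + 26624·x^5 + 8192·x^7)·Dx + (24 + 320·x + 2656·x^2 + 9728·x^3 + 28160·x^4 + 47616·x^5 + 71680·x^6 + 6144·x^7 + 28672·x^8)·Dx^2 + (12 + 104·x + 672·x^2 + 2976·x^3 + 8256·x^4 + 18048·x^5 + 24576·x^6 + 35328·x^7 + 6144·x^8 + 16384·x^9)·Dx^3 + (1 + 12·x + 68·x^2 + 256·x^3 + 696·x^4 + 1536·x^5 + 2688·x^6 + 3072·x^7 + 4224·x^8 + 1024·x^9 + 2048·x^10)·Dx^4  (order 4).
h: a_k = 0, 0, 32, -64, 128, -1280/3, 68096/45, …
ICs: h(0) = 0, h′(0) = 0, h′′(0) = 64, h′′′(0) = -384.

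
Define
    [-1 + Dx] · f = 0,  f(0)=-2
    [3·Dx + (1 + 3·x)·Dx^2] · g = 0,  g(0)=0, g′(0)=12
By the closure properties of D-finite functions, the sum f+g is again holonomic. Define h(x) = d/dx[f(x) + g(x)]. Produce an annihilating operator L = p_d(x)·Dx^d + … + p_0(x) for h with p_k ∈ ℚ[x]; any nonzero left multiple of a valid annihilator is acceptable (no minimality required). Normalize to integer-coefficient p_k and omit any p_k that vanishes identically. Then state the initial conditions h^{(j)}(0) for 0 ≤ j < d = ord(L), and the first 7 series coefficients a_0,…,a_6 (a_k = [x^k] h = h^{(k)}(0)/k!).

f: a_k = -2, -2, -1, -1/3, -1/12, -1/60, -1/360, …
g: a_k = 0, 12, -18, 36, -81, 972/5, -486, …
Weyl lclm of L_f,L_g ⇒ L₀ (ord ≤ 3).
Differentiate: ansatz ord ≤ ord L₀ ⇒ L.
L = (-21 - 9·x) + (17 - 6·x - 9·x^2)·Dx + (4 + 15·x + 9·x^2)·Dx^2  (order 2).
h: a_k = 10, -38, 107, -973/3, 11663/12, -174961/60, 3149279/360, …
ICs: h(0) = 10, h′(0) = -38.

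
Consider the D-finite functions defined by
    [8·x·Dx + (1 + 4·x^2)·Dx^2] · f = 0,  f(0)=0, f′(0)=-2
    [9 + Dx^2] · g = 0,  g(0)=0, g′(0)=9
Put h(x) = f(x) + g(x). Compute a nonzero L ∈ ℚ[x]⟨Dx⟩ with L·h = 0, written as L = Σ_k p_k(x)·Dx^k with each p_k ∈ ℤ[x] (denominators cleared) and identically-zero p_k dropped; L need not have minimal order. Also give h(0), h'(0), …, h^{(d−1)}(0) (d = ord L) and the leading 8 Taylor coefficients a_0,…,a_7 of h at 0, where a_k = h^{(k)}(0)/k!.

f: a_k = 0, -2, 0, 8/3, 0, -32/5, 0, 128/7, …
g: a_k = 0, 9, 0, -27/2, 0, 243/40, 0, -729/560, …
Sum ⇒ L₀ = lclm(L_f,L_g) in ℚ(x)⟨Dx⟩.
L = (-2808·x + 19008·x^3 + 10368·x^5)·Dx + (9 + 1548·x^2 + 7344·x^4 + 5184·x^6)·Dx^2 + (-312·x + 2112·x^3 + 1152·x^5)·Dx^3 + (1 + 172·x^2 + 816·x^4 + 576·x^6)·Dx^4  (order 4).
h: a_k = 0, 7, 0, -65/6, 0, -13/40, 0, 9511/560, …
ICs: h(0) = 0, h′(0) = 7, h′′(0) = 0, h′′′(0) = -65.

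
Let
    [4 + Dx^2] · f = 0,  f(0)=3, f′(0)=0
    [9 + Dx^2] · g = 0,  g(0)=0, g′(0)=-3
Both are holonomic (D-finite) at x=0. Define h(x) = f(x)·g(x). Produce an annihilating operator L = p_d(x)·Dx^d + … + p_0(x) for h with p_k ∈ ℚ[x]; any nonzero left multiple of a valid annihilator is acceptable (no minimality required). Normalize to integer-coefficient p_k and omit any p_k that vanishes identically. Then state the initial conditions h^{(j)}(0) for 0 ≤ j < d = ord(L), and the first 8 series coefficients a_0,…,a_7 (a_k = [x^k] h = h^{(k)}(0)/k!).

L = 25 + 26·Dx^2 + Dx^4  (order 4).
h: a_k = 0, -9, 0, 63/2, 0, -1563/40, 0, 13021/560, …
ICs: h(0) = 0, h′(0) = -9, h′′(0) = 0, h′′′(0) = 189.

f: a_k = 3, 0, -6, 0, 2, 0, -4/15, 0, …
g: a_k = 0, -3, 0, 9/2, 0, -81/40, 0, 243/560, …
Product ⇒ symmetric product L₀, ord ≤ 4.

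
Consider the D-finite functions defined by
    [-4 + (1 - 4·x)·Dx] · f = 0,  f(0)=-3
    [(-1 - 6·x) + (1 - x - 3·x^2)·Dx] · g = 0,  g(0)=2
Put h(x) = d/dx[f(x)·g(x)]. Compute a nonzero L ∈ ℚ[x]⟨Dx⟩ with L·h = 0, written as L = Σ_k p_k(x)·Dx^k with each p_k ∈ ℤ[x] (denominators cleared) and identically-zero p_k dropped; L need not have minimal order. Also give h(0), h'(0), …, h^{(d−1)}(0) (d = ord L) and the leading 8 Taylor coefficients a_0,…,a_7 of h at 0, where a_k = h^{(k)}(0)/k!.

f: a_k = -3, -12, -48, -192, -768, -3072, -12288, -49152, …
g: a_k = 2, 2, 8, 14, 38, 80, 194, 434, …
f·g: L₀ = L_f ⊗_s L_g, ord ≤ 1·1.
h=h₀': d/dx-closure on L₀ ⇒ L.
L = (48 - 102·x - 354·x^2 + 192·x^3 + 1728·x^4) + (-5 + 27·x + 21·x^2 - 238·x^3 + 60·x^4 + 432·x^5)·Dx  (order 1).
h: a_k = -30, -288, -1854, -10344, -52920, -257508, -1210818, -5559552, …
ICs: h(0) = -30.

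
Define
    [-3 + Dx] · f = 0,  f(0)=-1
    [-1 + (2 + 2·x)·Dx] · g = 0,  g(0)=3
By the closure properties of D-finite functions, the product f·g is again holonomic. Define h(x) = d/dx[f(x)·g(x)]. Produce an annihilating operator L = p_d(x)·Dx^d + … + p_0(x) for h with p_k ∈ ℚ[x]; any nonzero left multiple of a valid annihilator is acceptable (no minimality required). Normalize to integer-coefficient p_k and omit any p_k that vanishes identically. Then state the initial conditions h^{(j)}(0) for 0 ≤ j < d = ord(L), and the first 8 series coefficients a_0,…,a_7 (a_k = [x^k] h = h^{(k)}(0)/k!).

L = (47 + 84·x + 36·x^2) + (-14 - 26·x - 12·x^2)·Dx  (order 1).
h: a_k = -21/2, -141/4, -927/16, -2001/32, -12831/256, -81567/2560, -171999/10240, -154269/20480, …
ICs: h(0) = -21/2.

f: a_k = -1, -3, -9/2, -9/2, -27/8, -81/40, -81/80, -243/560, …
g: a_k = 3, 3/2, -3/8, 3/16, -15/128, 21/256, -63/1024, 99/2048, …
Sym-product of L_f,L_g gives L₀ (≤ ord 1).
Derive L from L₀ (diff closure).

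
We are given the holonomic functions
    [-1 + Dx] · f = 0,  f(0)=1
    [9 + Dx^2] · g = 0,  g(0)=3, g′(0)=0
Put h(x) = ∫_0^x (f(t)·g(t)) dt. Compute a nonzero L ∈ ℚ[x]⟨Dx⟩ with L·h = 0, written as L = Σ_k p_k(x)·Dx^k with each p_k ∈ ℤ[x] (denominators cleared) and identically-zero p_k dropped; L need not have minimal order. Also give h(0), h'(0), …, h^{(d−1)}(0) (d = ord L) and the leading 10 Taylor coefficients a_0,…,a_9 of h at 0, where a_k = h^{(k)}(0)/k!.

f: a_k = 1, 1, 1/2, 1/6, 1/24, 1/120, 1/720, 1/5040, 1/40320, 1/362880, …
g: a_k = 3, 0, -27/2, 0, 81/8, 0, -243/80, 0, 2187/4480, 0, …
h₀=f·g: eliminate ⇒ L₀, order ≤ 1·2.
Integrate: L := L₀·Dx.
L = 10·Dx - 2·Dx^2 + Dx^3  (order 3).
h: a_k = 0, 3, 3/2, -4, -13/4, 7/10, 79/60, 22/105, -307/1680, -527/7560, …
ICs: h(0) = 0, h′(0) = 3, h′′(0) = 3.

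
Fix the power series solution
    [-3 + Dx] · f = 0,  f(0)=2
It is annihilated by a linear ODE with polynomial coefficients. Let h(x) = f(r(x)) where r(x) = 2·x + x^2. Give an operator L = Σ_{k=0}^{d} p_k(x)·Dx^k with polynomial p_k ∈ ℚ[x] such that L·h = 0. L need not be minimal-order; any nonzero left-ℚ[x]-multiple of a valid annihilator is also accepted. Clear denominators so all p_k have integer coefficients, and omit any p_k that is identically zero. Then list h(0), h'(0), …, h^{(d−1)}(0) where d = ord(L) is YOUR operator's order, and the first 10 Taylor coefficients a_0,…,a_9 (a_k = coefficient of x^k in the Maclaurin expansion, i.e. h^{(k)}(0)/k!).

f: a_k = 2, 6, 9, 9, 27/4, 81/20, 81/40, 243/280, 729/2240, 243/2240, …
Change of var in L_f (x↦r) gives L₀.
L = (-6 - 6·x) + Dx  (order 1).
h: a_k = 2, 12, 42, 108, 225, 1998/5, 3123/5, 30726/35, 157761/140, 2673/2, …
ICs: h(0) = 2.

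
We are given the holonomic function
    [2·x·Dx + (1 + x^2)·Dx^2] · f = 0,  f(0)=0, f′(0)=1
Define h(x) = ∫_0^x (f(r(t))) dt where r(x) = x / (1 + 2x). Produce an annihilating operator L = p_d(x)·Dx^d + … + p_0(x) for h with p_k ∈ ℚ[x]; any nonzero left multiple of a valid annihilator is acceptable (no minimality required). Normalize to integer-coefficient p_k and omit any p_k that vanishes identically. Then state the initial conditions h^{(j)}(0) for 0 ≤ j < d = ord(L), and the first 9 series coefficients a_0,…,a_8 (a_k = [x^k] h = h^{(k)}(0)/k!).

f: a_k = 0, 1, 0, -1/3, 0, 1/5, 0, -1/7, 0, …
h₀=f(r): pull back L_f along r ⇒ L₀.
∫: right-multiply L₀ by Dx.
L = (4 + 10·x)·Dx^2 + (1 + 4·x + 5·x^2)·Dx^3  (order 3).
h: a_k = 0, 0, 1/2, -2/3, 11/12, -6/5, 41/30, -22/21, -29/56, …
ICs: h(0) = 0, h′(0) = 0, h′′(0) = 1.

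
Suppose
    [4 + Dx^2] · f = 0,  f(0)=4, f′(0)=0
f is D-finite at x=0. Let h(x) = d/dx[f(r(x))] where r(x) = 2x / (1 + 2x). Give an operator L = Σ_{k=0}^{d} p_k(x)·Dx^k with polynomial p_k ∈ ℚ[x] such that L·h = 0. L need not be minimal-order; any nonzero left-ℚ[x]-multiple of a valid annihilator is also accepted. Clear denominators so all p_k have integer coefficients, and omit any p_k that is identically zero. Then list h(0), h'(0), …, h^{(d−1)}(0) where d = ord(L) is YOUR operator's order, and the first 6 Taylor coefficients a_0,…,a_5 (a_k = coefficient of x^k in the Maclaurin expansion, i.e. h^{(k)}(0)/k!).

L = (40 + 96·x + 96·x^2) + (12 + 72·x + 144·x^2 + 96·x^3)·Dx + (1 + 8·x + 24·x^2 + 32·x^3 + 16·x^4)·Dx^2  (order 2).
h: a_k = 0, -64, 384, -4096/3, 10240/3, -78848/15, …
ICs: h(0) = 0, h′(0) = -64.

f: a_k = 4, 0, -8, 0, 8/3, 0, …
h₀=f(r): pull back L_f along r ⇒ L₀.
h₀' ⇒ L via d/dx closure of L₀.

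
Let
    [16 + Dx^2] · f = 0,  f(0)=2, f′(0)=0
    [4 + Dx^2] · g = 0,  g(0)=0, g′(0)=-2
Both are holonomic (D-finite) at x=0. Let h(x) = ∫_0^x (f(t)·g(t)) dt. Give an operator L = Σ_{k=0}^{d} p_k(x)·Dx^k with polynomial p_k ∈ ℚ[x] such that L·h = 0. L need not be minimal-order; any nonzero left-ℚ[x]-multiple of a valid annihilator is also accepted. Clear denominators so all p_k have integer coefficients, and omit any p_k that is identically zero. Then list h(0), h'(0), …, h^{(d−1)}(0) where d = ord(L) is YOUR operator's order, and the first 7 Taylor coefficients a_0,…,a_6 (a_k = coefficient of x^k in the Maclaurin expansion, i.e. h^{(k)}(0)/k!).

f: a_k = 2, 0, -16, 0, 64/3, 0, -512/45, …
g: a_k = 0, -2, 0, 4/3, 0, -4/15, 0, …
f·g: L₀ = L_f ⊗_s L_g, ord ≤ 2·2.
h=∫₀ˣh₀: take L = L₀·Dx.
L = 144·Dx + 40·Dx^3 + Dx^5  (order 5).
h: a_k = 0, 0, -2, 0, 26/3, 0, -484/45, …
ICs: h(0) = 0, h′(0) = 0, h′′(0) = -4, h′′′(0) = 0, h′′′′(0) = 208.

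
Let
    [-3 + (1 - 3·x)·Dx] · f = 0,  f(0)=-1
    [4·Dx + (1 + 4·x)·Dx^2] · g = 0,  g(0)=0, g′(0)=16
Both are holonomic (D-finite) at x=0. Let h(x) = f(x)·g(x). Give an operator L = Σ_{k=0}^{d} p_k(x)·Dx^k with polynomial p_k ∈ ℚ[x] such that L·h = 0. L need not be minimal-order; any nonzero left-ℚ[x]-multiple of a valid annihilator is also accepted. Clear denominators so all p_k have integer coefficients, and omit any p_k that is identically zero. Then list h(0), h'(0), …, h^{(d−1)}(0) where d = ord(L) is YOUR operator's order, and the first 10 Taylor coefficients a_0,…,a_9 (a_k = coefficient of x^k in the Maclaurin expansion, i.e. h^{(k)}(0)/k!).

L = 12 + (2 + 36·x)·Dx + (-1 - x + 12·x^2)·Dx^2  (order 2).
h: a_k = 0, -16, -16, -400/3, -144, -6256/5, -15344/15, -435088/35, -158384/35, -40976528/315, …
ICs: h(0) = 0, h′(0) = -16.

f: a_k = -1, -3, -9, -27, -81, -243, -729, -2187, -6561, -19683, …
g: a_k = 0, 16, -32, 256/3, -256, 4096/5, -8192/3, 65536/7, -32768, 1048576/9, …
f·g: L₀ = L_f ⊗_s L_g, ord ≤ 1·2.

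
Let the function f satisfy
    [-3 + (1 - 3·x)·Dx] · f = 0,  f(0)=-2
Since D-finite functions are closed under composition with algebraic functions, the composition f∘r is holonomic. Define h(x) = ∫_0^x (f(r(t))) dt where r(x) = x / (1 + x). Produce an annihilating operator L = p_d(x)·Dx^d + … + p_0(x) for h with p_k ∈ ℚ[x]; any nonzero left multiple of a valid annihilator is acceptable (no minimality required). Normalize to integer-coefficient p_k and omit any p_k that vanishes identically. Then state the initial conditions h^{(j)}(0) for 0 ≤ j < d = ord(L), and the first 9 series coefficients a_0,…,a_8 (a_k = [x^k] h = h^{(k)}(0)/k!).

L = 3·Dx + (-1 + x + 2·x^2)·Dx^2  (order 2).
h: a_k = 0, -2, -3, -4, -6, -48/5, -16, -192/7, -48, …
ICs: h(0) = 0, h′(0) = -2.

f: a_k = -2, -6, -18, -54, -162, -486, -1458, -4374, -13122, …
f∘r: x↦r, Dx↦Dx/r' in L_f ⇒ L₀.
h=∫h₀ ⇒ L = L₀·Dx.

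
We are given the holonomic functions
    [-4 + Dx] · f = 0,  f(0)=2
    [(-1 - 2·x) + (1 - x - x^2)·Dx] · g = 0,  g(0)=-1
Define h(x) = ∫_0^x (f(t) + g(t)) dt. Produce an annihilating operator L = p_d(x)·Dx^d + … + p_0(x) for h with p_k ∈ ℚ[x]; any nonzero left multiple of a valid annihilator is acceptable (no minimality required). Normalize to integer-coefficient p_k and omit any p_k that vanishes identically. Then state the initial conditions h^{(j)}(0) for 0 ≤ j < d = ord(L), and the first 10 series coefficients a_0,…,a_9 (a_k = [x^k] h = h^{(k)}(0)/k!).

f: a_k = 2, 8, 16, 64/3, 64/3, 256/15, 512/45, 2048/315, 1024/315, 4096/2835, …
g: a_k = -1, -1, -2, -3, -5, -8, -13, -21, -34, -55, …
f+g: L₀ = lclm(L_f,L_g), ord ≤ 1+1.
Integrate: L := L₀·Dx.
L = (8·x + 72·x^2 + 32·x^3)·Dx + (12 - 38·x - 22·x^2 + 32·x^3 + 16·x^4)·Dx^2 + (-3 + 9·x + x^2 - 10·x^3 - 4·x^4)·Dx^3  (order 3).
h: a_k = 0, 1, 7/2, 14/3, 55/12, 49/15, 68/45, -73/315, -4567/2520, -9686/2835, …
ICs: h(0) = 0, h′(0) = 1, h′′(0) = 7.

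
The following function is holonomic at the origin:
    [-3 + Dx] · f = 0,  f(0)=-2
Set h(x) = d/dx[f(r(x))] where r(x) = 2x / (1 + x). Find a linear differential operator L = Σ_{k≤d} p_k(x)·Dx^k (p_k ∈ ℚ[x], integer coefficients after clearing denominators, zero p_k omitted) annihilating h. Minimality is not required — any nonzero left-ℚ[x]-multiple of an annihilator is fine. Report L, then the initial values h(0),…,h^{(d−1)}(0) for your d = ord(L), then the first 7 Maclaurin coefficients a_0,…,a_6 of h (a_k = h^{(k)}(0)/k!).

f: a_k = -2, -6, -9, -9, -27/4, -81/20, -81/40, …
Change of var in L_f (x↦r) gives L₀.
Derive L from L₀ (diff closure).
L = (4 - 2·x) + (-1 - 2·x - x^2)·Dx  (order 1).
h: a_k = -12, -48, -36, 48, 12, -288/5, 228/5, …
ICs: h(0) = -12.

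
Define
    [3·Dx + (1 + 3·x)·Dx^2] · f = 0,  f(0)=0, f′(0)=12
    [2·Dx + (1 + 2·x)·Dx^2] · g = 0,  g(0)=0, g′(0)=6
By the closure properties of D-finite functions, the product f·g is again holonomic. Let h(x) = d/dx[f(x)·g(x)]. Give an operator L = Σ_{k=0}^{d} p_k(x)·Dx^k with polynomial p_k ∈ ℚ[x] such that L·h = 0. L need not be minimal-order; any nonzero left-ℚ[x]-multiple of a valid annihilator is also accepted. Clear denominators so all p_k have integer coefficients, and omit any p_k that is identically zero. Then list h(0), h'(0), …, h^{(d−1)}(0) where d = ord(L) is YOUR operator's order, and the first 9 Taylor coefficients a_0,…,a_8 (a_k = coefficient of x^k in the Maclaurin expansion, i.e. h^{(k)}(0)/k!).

f: a_k = 0, 12, -18, 36, -81, 972/5, -486, 8748/7, -6561/2, …
g: a_k = 0, 6, -6, 8, -12, 96/5, -32, 384/7, -96, …
Sym-product of L_f,L_g gives L₀ (≤ ord 4).
Differentiate: ansatz ord ≤ ord L₀ ⇒ L.
L = (156 + 720·x + 864·x^2) + (310 + 2244·x + 5400·x^2 + 4320·x^3)·Dx + (88 + 860·x + 3132·x^2 + 5040·x^3 + 3024·x^4)·Dx^2 + (5 + 62·x + 305·x^2 + 744·x^3 + 900·x^4 + 432·x^5)·Dx^3  (order 3).
h: a_k = 0, 144, -540, 1680, -4950, 71604/5, -41244, 4162752/35, -2409669/7, …
ICs: h(0) = 0, h′(0) = 144, h′′(0) = -1080.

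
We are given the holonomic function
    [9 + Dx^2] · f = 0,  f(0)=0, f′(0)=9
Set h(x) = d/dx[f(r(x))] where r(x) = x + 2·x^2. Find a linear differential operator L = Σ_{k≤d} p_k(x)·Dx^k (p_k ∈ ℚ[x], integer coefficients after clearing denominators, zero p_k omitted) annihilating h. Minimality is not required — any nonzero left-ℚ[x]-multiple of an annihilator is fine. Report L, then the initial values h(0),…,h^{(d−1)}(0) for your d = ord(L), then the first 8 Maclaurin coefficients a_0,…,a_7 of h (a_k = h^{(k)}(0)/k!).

L = (57 + 144·x + 864·x^2 + 2304·x^3 + 2304·x^4) + (-12 - 48·x)·Dx + (1 + 8·x + 16·x^2)·Dx^2  (order 2).
h: a_k = 9, 36, -81/2, -324, -6237/8, -567/2, 135351/80, 18711/5, …
ICs: h(0) = 9, h′(0) = 36.

f: a_k = 0, 9, 0, -27/2, 0, 243/40, 0, -729/560, …
f∘r: x↦r, Dx↦Dx/r' in L_f ⇒ L₀.
h₀' ⇒ L via d/dx closure of L₀.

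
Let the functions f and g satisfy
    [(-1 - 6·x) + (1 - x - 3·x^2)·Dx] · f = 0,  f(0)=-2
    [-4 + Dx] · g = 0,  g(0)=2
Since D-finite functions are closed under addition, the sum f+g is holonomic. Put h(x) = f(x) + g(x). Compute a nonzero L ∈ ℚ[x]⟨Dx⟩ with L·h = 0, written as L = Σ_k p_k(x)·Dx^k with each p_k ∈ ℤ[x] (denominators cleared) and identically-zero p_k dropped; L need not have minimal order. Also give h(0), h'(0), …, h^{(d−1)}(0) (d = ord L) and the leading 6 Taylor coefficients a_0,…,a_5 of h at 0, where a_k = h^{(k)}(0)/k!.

L = (-16 + 8·x - 360·x^2 - 288·x^3) + (-8 + 50·x + 134·x^2 - 96·x^3 - 144·x^4)·Dx + (3 - 13·x - 11·x^2 + 42·x^3 + 36·x^4)·Dx^2  (order 2).
h: a_k = 0, 6, 8, 22/3, -50/3, -944/15, …
ICs: h(0) = 0, h′(0) = 6.

f: a_k = -2, -2, -8, -14, -38, -80, …
g: a_k = 2, 8, 16, 64/3, 64/3, 256/15, …
h₀=f+g: left-lcm gives L₀, ord ≤ 2.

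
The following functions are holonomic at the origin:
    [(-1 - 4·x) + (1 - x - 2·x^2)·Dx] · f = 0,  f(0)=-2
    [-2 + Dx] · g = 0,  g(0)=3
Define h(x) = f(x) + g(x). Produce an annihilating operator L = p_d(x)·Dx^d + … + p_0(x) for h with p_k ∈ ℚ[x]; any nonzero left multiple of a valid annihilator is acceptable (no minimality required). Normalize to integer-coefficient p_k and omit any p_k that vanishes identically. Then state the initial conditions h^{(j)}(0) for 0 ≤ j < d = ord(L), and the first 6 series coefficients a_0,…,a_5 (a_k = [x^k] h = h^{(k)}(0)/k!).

f: a_k = -2, -2, -6, -10, -22, -42, …
g: a_k = 3, 6, 6, 4, 2, 4/5, …
f+g: L₀ = lclm(L_f,L_g), ord ≤ 1+1.
L = (-8 - 12·x - 72·x^2 - 32·x^3) + (2 + 20·x + 36·x^2 - 16·x^3 - 16·x^4)·Dx + (1 - 7·x + 16·x^3 + 8·x^4)·Dx^2  (order 2).
h: a_k = 1, 4, 0, -6, -20, -206/5, …
ICs: h(0) = 1, h′(0) = 4.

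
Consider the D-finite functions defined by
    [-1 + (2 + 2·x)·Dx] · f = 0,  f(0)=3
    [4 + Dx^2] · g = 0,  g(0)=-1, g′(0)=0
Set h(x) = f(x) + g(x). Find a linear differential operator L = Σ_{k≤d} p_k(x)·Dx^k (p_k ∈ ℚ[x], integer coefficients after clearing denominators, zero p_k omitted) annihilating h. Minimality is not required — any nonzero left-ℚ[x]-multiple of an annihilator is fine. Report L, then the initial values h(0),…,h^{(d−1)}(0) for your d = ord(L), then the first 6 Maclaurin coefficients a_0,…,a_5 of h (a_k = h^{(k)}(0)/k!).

f: a_k = 3, 3/2, -3/8, 3/16, -15/128, 21/256, …
g: a_k = -1, 0, 2, 0, -2/3, 0, …
L₀ := lclm(L_f,L_g); ord L₀ ≤ 1+2.
L = (-76 - 128·x - 64·x^2) + (120 + 376·x + 384·x^2 + 128·x^3)·Dx + (-19 - 32·x - 16·x^2)·Dx^2 + (30 + 94·x + 96·x^2 + 32·x^3)·Dx^3  (order 3).
h: a_k = 2, 3/2, 13/8, 3/16, -301/384, 21/256, …
ICs: h(0) = 2, h′(0) = 3/2, h′′(0) = 13/4.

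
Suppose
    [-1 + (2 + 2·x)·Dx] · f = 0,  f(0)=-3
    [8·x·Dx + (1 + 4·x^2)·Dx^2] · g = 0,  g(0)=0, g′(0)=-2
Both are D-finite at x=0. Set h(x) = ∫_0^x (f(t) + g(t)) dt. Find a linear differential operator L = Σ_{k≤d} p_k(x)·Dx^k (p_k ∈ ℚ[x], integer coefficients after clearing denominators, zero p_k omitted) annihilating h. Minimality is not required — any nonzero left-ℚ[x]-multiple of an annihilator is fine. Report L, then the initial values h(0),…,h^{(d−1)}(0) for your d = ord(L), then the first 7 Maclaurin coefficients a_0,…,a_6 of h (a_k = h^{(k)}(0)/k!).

f: a_k = -3, -3/2, 3/8, -3/16, 15/128, -21/256, 63/1024, …
g: a_k = 0, -2, 0, 8/3, 0, -32/5, 0, …
h₀=f+g: left-lcm gives L₀, ord ≤ 3.
h=∫₀ˣh₀: take L = L₀·Dx.
L = (-16 - 40·x + 192·x^2 + 96·x^3)·Dx^2 + (-35 - 64·x + 328·x^2 + 768·x^3 + 336·x^4)·Dx^3 + (-2 + 30·x + 48·x^2 + 144·x^3 + 224·x^4 + 96·x^5)·Dx^4  (order 4).
h: a_k = 0, -3, -7/4, 1/8, 119/192, 3/128, -8297/7680, …
ICs: h(0) = 0, h′(0) = -3, h′′(0) = -7/2, h′′′(0) = 3/4.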